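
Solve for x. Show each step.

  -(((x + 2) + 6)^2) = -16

Step 1. [-(((x + 2) + 6)^2) = -16] LHS negated; negate both sides ⇒ neg: ((x + 2) + 6)^2 = 16.
Step 2. [((x + 2) + 6)^2 = 16] √ both sides: 16 ≥ 0 gives two branches, so sqrt: (x + 2) + 6 = 4 or -4.
Step 3. [(x + 2) + 6 = 4 or -4] peel the +6: subtract 6 from each side. So sub: x + 2 = -2 or -10.
Step 4. [x + 2 = -2 or -10] 2 comes off first (subtract 2), so sub: x = -4 or -12.

Answer: x ∈ {-12, -4}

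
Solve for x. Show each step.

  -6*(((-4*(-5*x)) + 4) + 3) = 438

Step 1. [-6*(((-4*(-5*x)) + 4) + 3) = 438] leading coefficient -6: divide by -6, so div: ((-4*(-5*x)) + 4) + 3 = -73.
Step 2. [((-4*(-5*x)) + 4) + 3 = -73] +3 is outermost — subtract 3 both sides. So sub: (-4*(-5*x)) + 4 = -76.
Step 3. [(-4*(-5*x)) + 4 = -76] +4 is outermost — subtract 4 both sides, so sub: -4*(-5*x) = -80.
Step 4. [-4*(-5*x) = -80] -4 out front; divide by -4. So div: -5*x = 20.
Step 5. [-5*x = 20] divide by the outer -5. So div: x = -4.

Answer: x ∈ {-4}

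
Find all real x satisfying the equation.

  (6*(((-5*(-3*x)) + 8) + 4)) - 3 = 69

Step 1. [(6*(((-5*(-3*x)) + 8) + 4)) - 3 = 69] add 3: x sits inside (… - 3) ⇒ sub: 6*(((-5*(-3*x)) + 8) + 4) = 72.
Step 2. [6*(((-5*(-3*x)) + 8) + 4) = 72] leading coefficient 6: divide by 6, so div: ((-5*(-3*x)) + 8) + 4 = 12.
Step 3. [((-5*(-3*x)) + 8) + 4 = 12] +4 is outermost — subtract 4 both sides. So sub: (-5*(-3*x)) + 8 = 8.
Step 4. [(-5*(-3*x)) + 8 = 8] 8 comes off first (subtract 8), so sub: -5*(-3*x) = 0.
Step 5. [-5*(-3*x) = 0] divide by the outer -5 ⇒ div: -3*x = 0.
Step 6. [-3*x = 0] divide by the outer -3 ⇒ div: x = 0.

Answer: x ∈ {0}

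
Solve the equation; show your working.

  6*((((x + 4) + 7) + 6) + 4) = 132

Step 1. [6*((((x + 4) + 7) + 6) + 4) = 132] 6 out front; divide by 6, so div: (((x + 4) + 7) + 6) + 4 = 22.
Step 2. [(((x + 4) + 7) + 6) + 4 = 22] 4 comes off first (subtract 4). So sub: ((x + 4) + 7) + 6 = 18.
Step 3. [((x + 4) + 7) + 6 = 18] +6 is outermost — subtract 6 both sides ⇒ sub: (x + 4) + 7 = 12.
Step 4. [(x + 4) + 7 = 12] 7 comes off first (subtract 7). So sub: x + 4 = 5.
Step 5. [x + 4 = 5] the outer +4 inverts by subtracting 4. So sub: x = 1.

Answer: x ∈ {1}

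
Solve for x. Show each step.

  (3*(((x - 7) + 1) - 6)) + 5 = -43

Step 1. [(3*(((x - 7) + 1) - 6)) + 5 = -43] +5 is outermost — subtract 5 both sides, so sub: 3*(((x - 7) + 1) - 6) = -48.
Step 2. [3*(((x - 7) + 1) - 6) = -48] leading coefficient 3: divide by 3. So div: ((x - 7) + 1) - 6 = -16.
Step 3. [((x - 7) + 1) - 6 = -16] peel the -6: add 6 from each side, so sub: (x - 7) + 1 = -10.
Step 4. [(x - 7) + 1 = -10] subtract 1: x sits inside (… + 1), so sub: x - 7 = -11.
Step 5. [x - 7 = -11] peel the -7: add 7 from each side. So sub: x = -4.

Answer: x ∈ {-4}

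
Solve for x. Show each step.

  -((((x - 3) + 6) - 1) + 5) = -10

Step 1. [-((((x - 3) + 6) - 1) + 5) = -10] LHS negated; negate both sides ⇒ neg: (((x - 3) + 6) - 1) + 5 = 10.
Step 2. [(((x - 3) + 6) - 1) + 5 = 10] subtract 5: x sits inside (… + 5). So sub: ((x - 3) + 6) - 1 = 5.
Step 3. [((x - 3) + 6) - 1 = 5] 1 comes off first (add 1). So sub: (x - 3) + 6 = 6.
Step 4. [(x - 3) + 6 = 6] the outer +6 inverts by subtracting 6. So sub: x - 3 = 0.
Step 5. [x - 3 = 0] -3 is outermost — add 3 both sides, so sub: x = 3.

Answer: x ∈ {3}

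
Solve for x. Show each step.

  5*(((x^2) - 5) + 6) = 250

Step 1. [5*(((x^2) - 5) + 6) = 250] 5 out front; divide by 5. So div: ((x^2) - 5) + 6 = 50.
Step 2. [((x^2) - 5) + 6 = 50] 6 comes off first (subtract 6) ⇒ sub: (x^2) - 5 = 44.
Step 3. [(x^2) - 5 = 44] the outer -5 inverts by adding 5, so sub: x^2 = 49.
Step 4. [x^2 = 49] LHS squared, RHS 49 ≥ 0: apply √ (±), so sqrt: x = 7 or -7.

Answer: x ∈ {-7, 7}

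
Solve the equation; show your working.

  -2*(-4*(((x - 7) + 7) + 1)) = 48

Step 1. [-2*(-4*(((x - 7) + 7) + 1)) = 48] -2 out front; divide by -2. So div: -4*(((x - 7) + 7) + 1) = -24.
Step 2. [-4*(((x - 7) + 7) + 1) = -24] LHS = -4·(…); ÷-4 both sides ⇒ div: ((x - 7) + 7) + 1 = 6.
Step 3. [((x - 7) + 7) + 1 = 6] the outer +1 inverts by subtracting 1, so sub: (x - 7) + 7 = 5.
Step 4. [(x - 7) + 7 = 5] the outer +7 inverts by subtracting 7, so sub: x - 7 = -2.
Step 5. [x - 7 = -2] peel the -7: add 7 from each side, so sub: x = 5.

Answer: x ∈ {5}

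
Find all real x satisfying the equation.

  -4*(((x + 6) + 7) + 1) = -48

Step 1. [-4*(((x + 6) + 7) + 1) = -48] divide by the outer -4 ⇒ div: ((x + 6) + 7) + 1 = 12.
Step 2. [((x + 6) + 7) + 1 = 12] the outer +1 inverts by subtracting 1 ⇒ sub: (x + 6) + 7 = 11.
Step 3. [(x + 6) + 7 = 11] +7 is outermost — subtract 7 both sides ⇒ sub: x + 6 = 4.
Step 4. [x + 6 = 4] subtract 6: x sits inside (… + 6). So sub: x = -2.

Answer: x ∈ {-2}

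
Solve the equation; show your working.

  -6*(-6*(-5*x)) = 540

Step 1. [-6*(-6*(-5*x)) = 540] divide by the outer -6 ⇒ div: -6*(-5*x) = -90.
Step 2. [-6*(-5*x) = -90] divide by the outer -6. So div: -5*x = 15.
Step 3. [-5*x = 15] leading coefficient -5: divide by -5, so div: x = -3.

Answer: x ∈ {-3}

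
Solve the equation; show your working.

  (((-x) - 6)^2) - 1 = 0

Step 1. [(((-x) - 6)^2) - 1 = 0] 1 comes off first (add 1). So sub: ((-x) - 6)^2 = 1.
Step 2. [((-x) - 6)^2 = 1] 1 ≥ 0, LHS is (·)² — take ±√ ⇒ sqrt: (-x) - 6 = 1 or -1.
Step 3. [(-x) - 6 = 1 or -1] -6 is outermost — add 6 both sides. So sub: -x = 7 or 5.
Step 4. [-x = 7 or 5] LHS negated; negate both sides, so neg: x = -7 or -5.

Answer: x ∈ {-7, -5}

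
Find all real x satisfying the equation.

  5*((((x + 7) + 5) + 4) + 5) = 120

Step 1. [5*((((x + 7) + 5) + 4) + 5) = 120] 5·(inner) — divide through by 5 ⇒ div: (((x + 7) + 5) + 4) + 5 = 24.
Step 2. [(((x + 7) + 5) + 4) + 5 = 24] 5 comes off first (subtract 5). So sub: ((x + 7) + 5) + 4 = 19.
Step 3. [((x + 7) + 5) + 4 = 19] the outer +4 inverts by subtracting 4, so sub: (x + 7) + 5 = 15.
Step 4. [(x + 7) + 5 = 15] subtract 5: x sits inside (… + 5), so sub: x + 7 = 10.
Step 5. [x + 7 = 10] subtract 7: x sits inside (… + 7). So sub: x = 3.

Answer: x ∈ {3}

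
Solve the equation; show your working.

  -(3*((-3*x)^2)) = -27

Step 1. [-(3*((-3*x)^2)) = -27] LHS negated; negate both sides ⇒ neg: 3*((-3*x)^2) = 27.
Step 2. [3*((-3*x)^2) = 27] leading coefficient 3: divide by 3, so div: (-3*x)^2 = 9.
Step 3. [(-3*x)^2 = 9] 9 ≥ 0, LHS is (·)² — take ±√, so sqrt: -3*x = 3 or -3.
Step 4. [-3*x = 3 or -3] -3·(inner) — divide through by -3. So div: x = -1 or 1.

Answer: x ∈ {-1, 1}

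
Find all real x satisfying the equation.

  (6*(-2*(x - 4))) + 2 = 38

Step 1. [(6*(-2*(x - 4))) + 2 = 38] +2 is outermost — subtract 2 both sides ⇒ sub: 6*(-2*(x - 4)) = 36.
Step 2. [6*(-2*(x - 4)) = 36] divide by the outer 6, so div: -2*(x - 4) = 6.
Step 3. [-2*(x - 4) = 6] -2·(inner) — divide through by -2 ⇒ div: x - 4 = -3.
Step 4. [x - 4 = -3] add 4: x sits inside (… - 4), so sub: x = 1.

Answer: x ∈ {1}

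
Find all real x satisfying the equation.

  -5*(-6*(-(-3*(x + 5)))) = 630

Step 1. [-5*(-6*(-(-3*(x + 5)))) = 630] LHS = -5·(…); ÷-5 both sides ⇒ div: -6*(-(-3*(x + 5))) = -126.
Step 2. [-6*(-(-3*(x + 5))) = -126] -6 out front; divide by -6. So div: -(-3*(x + 5)) = 21.
Step 3. [-(-3*(x + 5)) = 21] LHS negated; negate both sides, so neg: -3*(x + 5) = -21.
Step 4. [-3*(x + 5) = -21] divide by the outer -3 ⇒ div: x + 5 = 7.
Step 5. [x + 5 = 7] subtract 5: x sits inside (… + 5), so sub: x = 2.

Answer: x ∈ {2}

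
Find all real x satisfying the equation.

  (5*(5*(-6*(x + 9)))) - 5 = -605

Step 1. [(5*(5*(-6*(x + 9)))) - 5 = -605] the outer -5 inverts by adding 5. So sub: 5*(5*(-6*(x + 9))) = -600.
Step 2. [5*(5*(-6*(x + 9))) = -600] leading coefficient 5: divide by 5 ⇒ div: 5*(-6*(x + 9)) = -120.
Step 3. [5*(-6*(x + 9)) = -120] 5·(inner) — divide through by 5 ⇒ div: -6*(x + 9) = -24.
Step 4. [-6*(x + 9) = -24] LHS = -6·(…); ÷-6 both sides, so div: x + 9 = 4.
Step 5. [x + 9 = 4] subtract 9: x sits inside (… + 9). So sub: x = -5.

Answer: x ∈ {-5}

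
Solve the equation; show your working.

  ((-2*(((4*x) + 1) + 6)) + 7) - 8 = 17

Step 1. [((-2*(((4*x) + 1) + 6)) + 7) - 8 = 17] the outer -8 inverts by adding 8. So sub: (-2*(((4*x) + 1) + 6)) + 7 = 25.
Step 2. [(-2*(((4*x) + 1) + 6)) + 7 = 25] peel the +7: subtract 7 from each side ⇒ sub: -2*(((4*x) + 1) + 6) = 18.
Step 3. [-2*(((4*x) + 1) + 6) = 18] divide by the outer -2, so div: ((4*x) + 1) + 6 = -9.
Step 4. [((4*x) + 1) + 6 = -9] the outer +6 inverts by subtracting 6, so sub: (4*x) + 1 = -15.
Step 5. [(4*x) + 1 = -15] peel the +1: subtract 1 from each side ⇒ sub: 4*x = -16.
Step 6. [4*x = -16] divide by the outer 4, so div: x = -4.

Answer: x ∈ {-4}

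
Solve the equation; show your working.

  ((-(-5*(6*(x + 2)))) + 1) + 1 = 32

Step 1. [((-(-5*(6*(x + 2)))) + 1) + 1 = 32] the outer +1 inverts by subtracting 1. So sub: (-(-5*(6*(x + 2)))) + 1 = 31.
Step 2. [(-(-5*(6*(x + 2)))) + 1 = 31] subtract 1: x sits inside (… + 1), so sub: -(-5*(6*(x + 2))) = 30.
Step 3. [-(-5*(6*(x + 2))) = 30] flip signs both sides, so neg: -5*(6*(x + 2)) = -30.
Step 4. [-5*(6*(x + 2)) = -30] leading coefficient -5: divide by -5. So div: 6*(x + 2) = 6.
Step 5. [6*(x + 2) = 6] leading coefficient 6: divide by 6. So div: x + 2 = 1.
Step 6. [x + 2 = 1] +2 is outermost — subtract 2 both sides, so sub: x = -1.

Answer: x ∈ {-1}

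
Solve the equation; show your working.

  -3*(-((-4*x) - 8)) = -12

Step 1. [-3*(-((-4*x) - 8)) = -12] -3 out front; divide by -3, so div: -((-4*x) - 8) = 4.
Step 2. [-((-4*x) - 8) = 4] leading − — multiply by −1, so neg: (-4*x) - 8 = -4.
Step 3. [(-4*x) - 8 = -4] -4 divides every term; factor it out ⇒ factor: x + 2 = 1.
Step 4. [x + 2 = 1] +2 is outermost — subtract 2 both sides. So sub: x = -1.

Answer: x ∈ {-1}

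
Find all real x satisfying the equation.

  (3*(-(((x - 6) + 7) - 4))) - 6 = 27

Step 1. [(3*(-(((x - 6) + 7) - 4))) - 6 = 27] add 6: x sits inside (… - 6) ⇒ sub: 3*(-(((x - 6) + 7) - 4)) = 33.
Step 2. [3*(-(((x - 6) + 7) - 4)) = 33] 3·(inner) — divide through by 3, so div: -(((x - 6) + 7) - 4) = 11.
Step 3. [-(((x - 6) + 7) - 4) = 11] flip signs both sides ⇒ neg: ((x - 6) + 7) - 4 = -11.
Step 4. [((x - 6) + 7) - 4 = -11] the outer -4 inverts by adding 4, so sub: (x - 6) + 7 = -7.
Step 5. [(x - 6) + 7 = -7] +7 is outermost — subtract 7 both sides, so sub: x - 6 = -14.
Step 6. [x - 6 = -14] peel the -6: add 6 from each side, so sub: x = -8.

Answer: x ∈ {-8}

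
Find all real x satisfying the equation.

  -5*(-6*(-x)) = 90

Step 1. [-5*(-6*(-x)) = 90] LHS = -5·(…); ÷-5 both sides ⇒ div: -6*(-x) = -18.
Step 2. [-6*(-x) = -18] leading coefficient -6: divide by -6. So div: -x = 3.
Step 3. [-x = 3] flip signs both sides, so neg: x = -3.

Answer: x ∈ {-3}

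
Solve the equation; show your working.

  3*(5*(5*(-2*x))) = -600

Step 1. [3*(5*(5*(-2*x))) = -600] divide by the outer 3 ⇒ div: 5*(5*(-2*x)) = -200.
Step 2. [5*(5*(-2*x)) = -200] 5 out front; divide by 5 ⇒ div: 5*(-2*x) = -40.
Step 3. [5*(-2*x) = -40] leading coefficient 5: divide by 5, so div: -2*x = -8.
Step 4. [-2*x = -8] divide by the outer -2. So div: x = 4.

Answer: x ∈ {4}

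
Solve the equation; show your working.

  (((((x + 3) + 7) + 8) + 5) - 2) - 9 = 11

Step 1. [(((((x + 3) + 7) + 8) + 5) - 2) - 9 = 11] add 9: x sits inside (… - 9) ⇒ sub: ((((x + 3) + 7) + 8) + 5) - 2 = 20.
Step 2. [((((x + 3) + 7) + 8) + 5) - 2 = 20] the outer -2 inverts by adding 2, so sub: (((x + 3) + 7) + 8) + 5 = 22.
Step 3. [(((x + 3) + 7) + 8) + 5 = 22] subtract 5: x sits inside (… + 5), so sub: ((x + 3) + 7) + 8 = 17.
Step 4. [((x + 3) + 7) + 8 = 17] 8 comes off first (subtract 8). So sub: (x + 3) + 7 = 9.
Step 5. [(x + 3) + 7 = 9] peel the +7: subtract 7 from each side, so sub: x + 3 = 2.
Step 6. [x + 3 = 2] 3 comes off first (subtract 3) ⇒ sub: x = -1.

Answer: x ∈ {-1}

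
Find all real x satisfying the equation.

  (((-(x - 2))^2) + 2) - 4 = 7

Step 1. [(((-(x - 2))^2) + 2) - 4 = 7] the outer -4 inverts by adding 4. So sub: ((-(x - 2))^2) + 2 = 11.
Step 2. [((-(x - 2))^2) + 2 = 11] +2 is outermost — subtract 2 both sides, so sub: (-(x - 2))^2 = 9.
Step 3. [(-(x - 2))^2 = 9] √ both sides: 9 ≥ 0 gives two branches ⇒ sqrt: -(x - 2) = 3 or -3.
Step 4. [-(x - 2) = 3 or -3] leading − — multiply by −1, so neg: x - 2 = -3 or 3.
Step 5. [x - 2 = -3 or 3] add 2: x sits inside (… - 2), so sub: x = -1 or 5.

Answer: x ∈ {-1, 5}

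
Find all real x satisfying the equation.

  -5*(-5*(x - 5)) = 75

Step 1. [-5*(-5*(x - 5)) = 75] LHS = -5·(…); ÷-5 both sides ⇒ div: -5*(x - 5) = -15.
Step 2. [-5*(x - 5) = -15] -5 out front; divide by -5. So div: x - 5 = 3.
Step 3. [x - 5 = 3] -5 is outermost — add 5 both sides. So sub: x = 8.

Answer: x ∈ {8}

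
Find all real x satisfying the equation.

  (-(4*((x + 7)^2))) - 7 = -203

Step 1. [(-(4*((x + 7)^2))) - 7 = -203] the outer -7 inverts by adding 7. So sub: -(4*((x + 7)^2)) = -196.
Step 2. [-(4*((x + 7)^2)) = -196] leading − — multiply by −1. So neg: 4*((x + 7)^2) = 196.
Step 3. [4*((x + 7)^2) = 196] 4 out front; divide by 4, so div: (x + 7)^2 = 49.
Step 4. [(x + 7)^2 = 49] 49 ≥ 0, LHS is (·)² — take ±√. So sqrt: x + 7 = 7 or -7.
Step 5. [x + 7 = 7 or -7] +7 is outermost — subtract 7 both sides ⇒ sub: x = 0 or -14.

Answer: x ∈ {-14, 0}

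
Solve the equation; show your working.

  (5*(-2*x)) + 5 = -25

Step 1. [(5*(-2*x)) + 5 = -25] subtract 5: x sits inside (… + 5) ⇒ sub: 5*(-2*x) = -30.
Step 2. [5*(-2*x) = -30] LHS = 5·(…); ÷5 both sides ⇒ div: -2*x = -6.
Step 3. [-2*x = -6] -2 out front; divide by -2 ⇒ div: x = 3.

Answer: x ∈ {3}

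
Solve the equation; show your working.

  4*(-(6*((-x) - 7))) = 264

Step 1. [4*(-(6*((-x) - 7))) = 264] 4·(inner) — divide through by 4. So div: -(6*((-x) - 7)) = 66.
Step 2. [-(6*((-x) - 7)) = 66] flip signs both sides ⇒ neg: 6*((-x) - 7) = -66.
Step 3. [6*((-x) - 7) = -66] leading coefficient 6: divide by 6. So div: (-x) - 7 = -11.
Step 4. [(-x) - 7 = -11] peel the -7: add 7 from each side. So sub: -x = -4.
Step 5. [-x = -4] flip signs both sides, so neg: x = 4.

Answer: x ∈ {4}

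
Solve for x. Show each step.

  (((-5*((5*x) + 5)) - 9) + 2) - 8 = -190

Step 1. [(((-5*((5*x) + 5)) - 9) + 2) - 8 = -190] the outer -8 inverts by adding 8. So sub: ((-5*((5*x) + 5)) - 9) + 2 = -182.
Step 2. [((-5*((5*x) + 5)) - 9) + 2 = -182] 2 comes off first (subtract 2), so sub: (-5*((5*x) + 5)) - 9 = -184.
Step 3. [(-5*((5*x) + 5)) - 9 = -184] 9 comes off first (add 9), so sub: -5*((5*x) + 5) = -175.
Step 4. [-5*((5*x) + 5) = -175] LHS = -5·(…); ÷-5 both sides ⇒ div: (5*x) + 5 = 35.
Step 5. [(5*x) + 5 = 35] subtract 5: x sits inside (… + 5) ⇒ sub: 5*x = 30.
Step 6. [5*x = 30] 5 out front; divide by 5. So div: x = 6.

Answer: x ∈ {6}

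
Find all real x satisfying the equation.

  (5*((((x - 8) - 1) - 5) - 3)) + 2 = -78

Step 1. [(5*((((x - 8) - 1) - 5) - 3)) + 2 = -78] subtract 2: x sits inside (… + 2), so sub: 5*((((x - 8) - 1) - 5) - 3) = -80.
Step 2. [5*((((x - 8) - 1) - 5) - 3) = -80] LHS = 5·(…); ÷5 both sides, so div: (((x - 8) - 1) - 5) - 3 = -16.
Step 3. [(((x - 8) - 1) - 5) - 3 = -16] the outer -3 inverts by adding 3 ⇒ sub: ((x - 8) - 1) - 5 = -13.
Step 4. [((x - 8) - 1) - 5 = -13] add 5: x sits inside (… - 5), so sub: (x - 8) - 1 = -8.
Step 5. [(x - 8) - 1 = -8] -1 is outermost — add 1 both sides ⇒ sub: x - 8 = -7.
Step 6. [x - 8 = -7] peel the -8: add 8 from each side, so sub: x = 1.

Answer: x ∈ {1}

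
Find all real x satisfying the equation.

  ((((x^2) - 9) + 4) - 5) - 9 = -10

Step 1. [((((x^2) - 9) + 4) - 5) - 9 = -10] add 9: x sits inside (… - 9) ⇒ sub: (((x^2) - 9) + 4) - 5 = -1.
Step 2. [(((x^2) - 9) + 4) - 5 = -1] -5 is outermost — add 5 both sides ⇒ sub: ((x^2) - 9) + 4 = 4.
Step 3. [((x^2) - 9) + 4 = 4] the outer +4 inverts by subtracting 4. So sub: (x^2) - 9 = 0.
Step 4. [(x^2) - 9 = 0] add 9: x sits inside (… - 9), so sub: x^2 = 9.
Step 5. [x^2 = 9] LHS squared, RHS 9 ≥ 0: apply √ (±), so sqrt: x = 3 or -3.

Answer: x ∈ {-3, 3}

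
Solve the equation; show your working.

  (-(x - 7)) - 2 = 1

Step 1. [(-(x - 7)) - 2 = 1] -2 is outermost — add 2 both sides. So sub: -(x - 7) = 3.
Step 2. [-(x - 7) = 3] leading − — multiply by −1, so neg: x - 7 = -3.
Step 3. [x - 7 = -3] peel the -7: add 7 from each side, so sub: x = 4.

Answer: x ∈ {4}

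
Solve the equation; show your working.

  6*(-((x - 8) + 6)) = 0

Step 1. [6*(-((x - 8) + 6)) = 0] leading coefficient 6: divide by 6 ⇒ div: -((x - 8) + 6) = 0.
Step 2. [-((x - 8) + 6) = 0] leading − — multiply by −1 ⇒ neg: (x - 8) + 6 = 0.
Step 3. [(x - 8) + 6 = 0] peel the +6: subtract 6 from each side. So sub: x - 8 = -6.
Step 4. [x - 8 = -6] peel the -8: add 8 from each side. So sub: x = 2.

Answer: x ∈ {2}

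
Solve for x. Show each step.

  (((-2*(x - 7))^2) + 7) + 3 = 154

Step 1. [(((-2*(x - 7))^2) + 7) + 3 = 154] subtract 3: x sits inside (… + 3), so sub: ((-2*(x - 7))^2) + 7 = 151.
Step 2. [((-2*(x - 7))^2) + 7 = 151] the outer +7 inverts by subtracting 7. So sub: (-2*(x - 7))^2 = 144.
Step 3. [(-2*(x - 7))^2 = 144] 144 ≥ 0, LHS is (·)² — take ±√, so sqrt: -2*(x - 7) = 12 or -12.
Step 4. [-2*(x - 7) = 12 or -12] -2 out front; divide by -2. So div: x - 7 = -6 or 6.
Step 5. [x - 7 = -6 or 6] -7 is outermost — add 7 both sides ⇒ sub: x = 1 or 13.

Answer: x ∈ {1, 13}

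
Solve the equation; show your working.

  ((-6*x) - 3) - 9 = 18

Step 1. [((-6*x) - 3) - 9 = 18] -9 is outermost — add 9 both sides ⇒ sub: (-6*x) - 3 = 27.
Step 2. [(-6*x) - 3 = 27] the outer -3 inverts by adding 3, so sub: -6*x = 30.
Step 3. [-6*x = 30] LHS = -6·(…); ÷-6 both sides. So div: x = -5.

Answer: x ∈ {-5}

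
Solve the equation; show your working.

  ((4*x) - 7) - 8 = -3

Step 1. [((4*x) - 7) - 8 = -3] the outer -8 inverts by adding 8. So sub: (4*x) - 7 = 5.
Step 2. [(4*x) - 7 = 5] peel the -7: add 7 from each side, so sub: 4*x = 12.
Step 3. [4*x = 12] 4 out front; divide by 4 ⇒ div: x = 3.

Answer: x ∈ {3}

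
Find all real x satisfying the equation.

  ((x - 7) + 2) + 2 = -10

Step 1. [((x - 7) + 2) + 2 = -10] the outer +2 inverts by subtracting 2. So sub: (x - 7) + 2 = -12.
Step 2. [(x - 7) + 2 = -12] subtract 2: x sits inside (… + 2), so sub: x - 7 = -14.
Step 3. [x - 7 = -14] add 7: x sits inside (… - 7). So sub: x = -7.

Answer: x ∈ {-7}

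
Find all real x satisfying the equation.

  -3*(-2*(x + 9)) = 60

Step 1. [-3*(-2*(x + 9)) = 60] divide by the outer -3, so div: -2*(x + 9) = -20.
Step 2. [-2*(x + 9) = -20] -2·(inner) — divide through by -2 ⇒ div: x + 9 = 10.
Step 3. [x + 9 = 10] the outer +9 inverts by subtracting 9. So sub: x = 1.

Answer: x ∈ {1}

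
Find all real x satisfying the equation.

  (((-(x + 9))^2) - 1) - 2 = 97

Step 1. [(((-(x + 9))^2) - 1) - 2 = 97] peel the -2: add 2 from each side ⇒ sub: ((-(x + 9))^2) - 1 = 99.
Step 2. [((-(x + 9))^2) - 1 = 99] add 1: x sits inside (… - 1). So sub: (-(x + 9))^2 = 100.
Step 3. [(-(x + 9))^2 = 100] 100 ≥ 0, LHS is (·)² — take ±√. So sqrt: -(x + 9) = 10 or -10.
Step 4. [-(x + 9) = 10 or -10] LHS negated; negate both sides, so neg: x + 9 = -10 or 10.
Step 5. [x + 9 = -10 or 10] subtract 9: x sits inside (… + 9), so sub: x = -19 or 1.

Answer: x ∈ {-19, 1}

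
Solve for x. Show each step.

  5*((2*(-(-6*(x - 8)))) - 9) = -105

Step 1. [5*((2*(-(-6*(x - 8)))) - 9) = -105] divide by the outer 5 ⇒ div: (2*(-(-6*(x - 8)))) - 9 = -21.
Step 2. [(2*(-(-6*(x - 8)))) - 9 = -21] add 9: x sits inside (… - 9) ⇒ sub: 2*(-(-6*(x - 8))) = -12.
Step 3. [2*(-(-6*(x - 8))) = -12] leading coefficient 2: divide by 2, so div: -(-6*(x - 8)) = -6.
Step 4. [-(-6*(x - 8)) = -6] leading − — multiply by −1, so neg: -6*(x - 8) = 6.
Step 5. [-6*(x - 8) = 6] -6 out front; divide by -6. So div: x - 8 = -1.
Step 6. [x - 8 = -1] peel the -8: add 8 from each side ⇒ sub: x = 7.

Answer: x ∈ {7}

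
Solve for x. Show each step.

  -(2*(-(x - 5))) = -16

Step 1. [-(2*(-(x - 5))) = -16] flip signs both sides ⇒ neg: 2*(-(x - 5)) = 16.
Step 2. [2*(-(x - 5)) = 16] leading coefficient 2: divide by 2, so div: -(x - 5) = 8.
Step 3. [-(x - 5) = 8] flip signs both sides ⇒ neg: x - 5 = -8.
Step 4. [x - 5 = -8] the outer -5 inverts by adding 5. So sub: x = -3.

Answer: x ∈ {-3}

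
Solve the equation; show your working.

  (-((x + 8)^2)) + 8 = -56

Step 1. [(-((x + 8)^2)) + 8 = -56] the outer +8 inverts by subtracting 8, so sub: -((x + 8)^2) = -64.
Step 2. [-((x + 8)^2) = -64] LHS negated; negate both sides, so neg: (x + 8)^2 = 64.
Step 3. [(x + 8)^2 = 64] LHS squared, RHS 64 ≥ 0: apply √ (±), so sqrt: x + 8 = 8 or -8.
Step 4. [x + 8 = 8 or -8] peel the +8: subtract 8 from each side, so sub: x = 0 or -16.

Answer: x ∈ {-16, 0}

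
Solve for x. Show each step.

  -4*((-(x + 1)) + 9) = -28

Step 1. [-4*((-(x + 1)) + 9) = -28] divide by the outer -4 ⇒ div: (-(x + 1)) + 9 = 7.
Step 2. [(-(x + 1)) + 9 = 7] subtract 9: x sits inside (… + 9), so sub: -(x + 1) = -2.
Step 3. [-(x + 1) = -2] LHS negated; negate both sides, so neg: x + 1 = 2.
Step 4. [x + 1 = 2] subtract 1: x sits inside (… + 1). So sub: x = 1.

Answer: x ∈ {1}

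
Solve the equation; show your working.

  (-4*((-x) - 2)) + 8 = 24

Step 1. [(-4*((-x) - 2)) + 8 = 24] -4 divides every term; factor it out ⇒ factor: ((-x) - 2) - 2 = -6.
Step 2. [((-x) - 2) - 2 = -6] add 2: x sits inside (… - 2) ⇒ sub: (-x) - 2 = -4.
Step 3. [(-x) - 2 = -4] peel the -2: add 2 from each side ⇒ sub: -x = -2.
Step 4. [-x = -2] flip signs both sides, so neg: x = 2.

Answer: x ∈ {2}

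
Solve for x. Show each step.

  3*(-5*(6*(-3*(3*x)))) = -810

Step 1. [3*(-5*(6*(-3*(3*x)))) = -810] leading coefficient 3: divide by 3, so div: -5*(6*(-3*(3*x))) = -270.
Step 2. [-5*(6*(-3*(3*x))) = -270] LHS = -5·(…); ÷-5 both sides, so div: 6*(-3*(3*x)) = 54.
Step 3. [6*(-3*(3*x)) = 54] divide by the outer 6. So div: -3*(3*x) = 9.
Step 4. [-3*(3*x) = 9] LHS = -3·(…); ÷-3 both sides. So div: 3*x = -3.
Step 5. [3*x = -3] 3·(inner) — divide through by 3. So div: x = -1.

Answer: x ∈ {-1}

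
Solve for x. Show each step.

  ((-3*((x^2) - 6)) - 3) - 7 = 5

Step 1. [((-3*((x^2) - 6)) - 3) - 7 = 5] the outer -7 inverts by adding 7 ⇒ sub: (-3*((x^2) - 6)) - 3 = 12.
Step 2. [(-3*((x^2) - 6)) - 3 = 12] -3 | LHS and -3 | 12: pull -3 out, so factor: ((x^2) - 6) + 1 = -4.
Step 3. [((x^2) - 6) + 1 = -4] subtract 1: x sits inside (… + 1) ⇒ sub: (x^2) - 6 = -5.
Step 4. [(x^2) - 6 = -5] the outer -6 inverts by adding 6 ⇒ sub: x^2 = 1.
Step 5. [x^2 = 1] √ both sides: 1 ≥ 0 gives two branches, so sqrt: x = 1 or -1.

Answer: x ∈ {-1, 1}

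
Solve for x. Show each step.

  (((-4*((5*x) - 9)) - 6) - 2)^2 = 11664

Step 1. [(((-4*((5*x) - 9)) - 6) - 2)^2 = 11664] LHS squared, RHS 11664 ≥ 0: apply √ (±). So sqrt: ((-4*((5*x) - 9)) - 6) - 2 = 108 or -108.
Step 2. [((-4*((5*x) - 9)) - 6) - 2 = 108 or -108] peel the -2: add 2 from each side, so sub: (-4*((5*x) - 9)) - 6 = 110 or -106.
Step 3. [(-4*((5*x) - 9)) - 6 = 110 or -106] add 6: x sits inside (… - 6). So sub: -4*((5*x) - 9) = 116 or -100.
Step 4. [-4*((5*x) - 9) = 116 or -100] LHS = -4·(…); ÷-4 both sides, so div: (5*x) - 9 = -29 or 25.
Step 5. [(5*x) - 9 = -29 or 25] the outer -9 inverts by adding 9. So sub: 5*x = -20 or 34.
Step 6. [5*x = -20 or 34] 5 out front; divide by 5, so div: x = -4 or 34/5.

Answer: x ∈ {-4, 34/5}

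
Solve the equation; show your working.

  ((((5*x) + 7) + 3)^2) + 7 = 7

Step 1. [((((5*x) + 7) + 3)^2) + 7 = 7] subtract 7: x sits inside (… + 7) ⇒ sub: (((5*x) + 7) + 3)^2 = 0.
Step 2. [(((5*x) + 7) + 3)^2 = 0] 0 ≥ 0, LHS is (·)² — take ±√, so sqrt: ((5*x) + 7) + 3 = 0.
Step 3. [((5*x) + 7) + 3 = 0] +3 is outermost — subtract 3 both sides. So sub: (5*x) + 7 = -3.
Step 4. [(5*x) + 7 = -3] 7 comes off first (subtract 7) ⇒ sub: 5*x = -10.
Step 5. [5*x = -10] 5·(inner) — divide through by 5 ⇒ div: x = -2.

Answer: x ∈ {-2}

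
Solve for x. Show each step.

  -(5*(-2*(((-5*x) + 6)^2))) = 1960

Step 1. [-(5*(-2*(((-5*x) + 6)^2))) = 1960] flip signs both sides ⇒ neg: 5*(-2*(((-5*x) + 6)^2)) = -1960.
Step 2. [5*(-2*(((-5*x) + 6)^2)) = -1960] LHS = 5·(…); ÷5 both sides, so div: -2*(((-5*x) + 6)^2) = -392.
Step 3. [-2*(((-5*x) + 6)^2) = -392] LHS = -2·(…); ÷-2 both sides. So div: ((-5*x) + 6)^2 = 196.
Step 4. [((-5*x) + 6)^2 = 196] LHS squared, RHS 196 ≥ 0: apply √ (±) ⇒ sqrt: (-5*x) + 6 = 14 or -14.
Step 5. [(-5*x) + 6 = 14 or -14] peel the +6: subtract 6 from each side ⇒ sub: -5*x = 8 or -20.
Step 6. [-5*x = 8 or -20] LHS = -5·(…); ÷-5 both sides ⇒ div: x = -8/5 or 4.

Answer: x ∈ {-8/5, 4}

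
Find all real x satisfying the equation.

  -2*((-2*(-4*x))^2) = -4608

Step 1. [-2*((-2*(-4*x))^2) = -4608] LHS = -2·(…); ÷-2 both sides. So div: (-2*(-4*x))^2 = 2304.
Step 2. [(-2*(-4*x))^2 = 2304] √ both sides: 2304 ≥ 0 gives two branches ⇒ sqrt: -2*(-4*x) = 48 or -48.
Step 3. [-2*(-4*x) = 48 or -48] divide by the outer -2. So div: -4*x = -24 or 24.
Step 4. [-4*x = -24 or 24] -4 out front; divide by -4. So div: x = 6 or -6.

Answer: x ∈ {-6, 6}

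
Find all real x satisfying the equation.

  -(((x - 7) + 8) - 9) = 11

Step 1. [-(((x - 7) + 8) - 9) = 11] leading − — multiply by −1, so neg: ((x - 7) + 8) - 9 = -11.
Step 2. [((x - 7) + 8) - 9 = -11] add 9: x sits inside (… - 9). So sub: (x - 7) + 8 = -2.
Step 3. [(x - 7) + 8 = -2] +8 is outermost — subtract 8 both sides ⇒ sub: x - 7 = -10.
Step 4. [x - 7 = -10] peel the -7: add 7 from each side. So sub: x = -3.

Answer: x ∈ {-3}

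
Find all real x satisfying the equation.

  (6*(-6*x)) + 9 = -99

Step 1. [(6*(-6*x)) + 9 = -99] +9 is outermost — subtract 9 both sides, so sub: 6*(-6*x) = -108.
Step 2. [6*(-6*x) = -108] divide by the outer 6. So div: -6*x = -18.
Step 3. [-6*x = -18] leading coefficient -6: divide by -6 ⇒ div: x = 3.

Answer: x ∈ {3}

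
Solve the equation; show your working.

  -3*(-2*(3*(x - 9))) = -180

Step 1. [-3*(-2*(3*(x - 9))) = -180] LHS = -3·(…); ÷-3 both sides. So div: -2*(3*(x - 9)) = 60.
Step 2. [-2*(3*(x - 9)) = 60] -2·(inner) — divide through by -2, so div: 3*(x - 9) = -30.
Step 3. [3*(x - 9) = -30] 3 out front; divide by 3 ⇒ div: x - 9 = -10.
Step 4. [x - 9 = -10] peel the -9: add 9 from each side ⇒ sub: x = -1.

Answer: x ∈ {-1}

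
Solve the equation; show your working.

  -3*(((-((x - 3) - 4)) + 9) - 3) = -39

Step 1. [-3*(((-((x - 3) - 4)) + 9) - 3) = -39] leading coefficient -3: divide by -3, so div: ((-((x - 3) - 4)) + 9) - 3 = 13.
Step 2. [((-((x - 3) - 4)) + 9) - 3 = 13] -3 is outermost — add 3 both sides ⇒ sub: (-((x - 3) - 4)) + 9 = 16.
Step 3. [(-((x - 3) - 4)) + 9 = 16] subtract 9: x sits inside (… + 9) ⇒ sub: -((x - 3) - 4) = 7.
Step 4. [-((x - 3) - 4) = 7] leading − — multiply by −1 ⇒ neg: (x - 3) - 4 = -7.
Step 5. [(x - 3) - 4 = -7] add 4: x sits inside (… - 4) ⇒ sub: x - 3 = -3.
Step 6. [x - 3 = -3] peel the -3: add 3 from each side. So sub: x = 0.

Answer: x ∈ {0}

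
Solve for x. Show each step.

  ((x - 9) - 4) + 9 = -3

Step 1. [((x - 9) - 4) + 9 = -3] the outer +9 inverts by subtracting 9, so sub: (x - 9) - 4 = -12.
Step 2. [(x - 9) - 4 = -12] add 4: x sits inside (… - 4), so sub: x - 9 = -8.
Step 3. [x - 9 = -8] the outer -9 inverts by adding 9. So sub: x = 1.

Answer: x ∈ {1}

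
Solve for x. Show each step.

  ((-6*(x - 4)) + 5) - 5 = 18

Step 1. [((-6*(x - 4)) + 5) - 5 = 18] -5 is outermost — add 5 both sides. So sub: (-6*(x - 4)) + 5 = 23.
Step 2. [(-6*(x - 4)) + 5 = 23] the outer +5 inverts by subtracting 5. So sub: -6*(x - 4) = 18.
Step 3. [-6*(x - 4) = 18] divide by the outer -6 ⇒ div: x - 4 = -3.
Step 4. [x - 4 = -3] add 4: x sits inside (… - 4), so sub: x = 1.

Answer: x ∈ {1}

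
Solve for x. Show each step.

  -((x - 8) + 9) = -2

Step 1. [-((x - 8) + 9) = -2] LHS negated; negate both sides ⇒ neg: (x - 8) + 9 = 2.
Step 2. [(x - 8) + 9 = 2] +9 is outermost — subtract 9 both sides ⇒ sub: x - 8 = -7.
Step 3. [x - 8 = -7] peel the -8: add 8 from each side, so sub: x = 1.

Answer: x ∈ {1}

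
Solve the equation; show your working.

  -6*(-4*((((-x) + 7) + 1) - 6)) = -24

Step 1. [-6*(-4*((((-x) + 7) + 1) - 6)) = -24] divide by the outer -6, so div: -4*((((-x) + 7) + 1) - 6) = 4.
Step 2. [-4*((((-x) + 7) + 1) - 6) = 4] LHS = -4·(…); ÷-4 both sides. So div: (((-x) + 7) + 1) - 6 = -1.
Step 3. [(((-x) + 7) + 1) - 6 = -1] 6 comes off first (add 6). So sub: ((-x) + 7) + 1 = 5.
Step 4. [((-x) + 7) + 1 = 5] the outer +1 inverts by subtracting 1. So sub: (-x) + 7 = 4.
Step 5. [(-x) + 7 = 4] subtract 7: x sits inside (… + 7). So sub: -x = -3.
Step 6. [-x = -3] leading − — multiply by −1. So neg: x = 3.

Answer: x ∈ {3}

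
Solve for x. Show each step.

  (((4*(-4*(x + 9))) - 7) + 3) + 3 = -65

Step 1. [(((4*(-4*(x + 9))) - 7) + 3) + 3 = -65] +3 is outermost — subtract 3 both sides. So sub: ((4*(-4*(x + 9))) - 7) + 3 = -68.
Step 2. [((4*(-4*(x + 9))) - 7) + 3 = -68] peel the +3: subtract 3 from each side. So sub: (4*(-4*(x + 9))) - 7 = -71.
Step 3. [(4*(-4*(x + 9))) - 7 = -71] -7 is outermost — add 7 both sides, so sub: 4*(-4*(x + 9)) = -64.
Step 4. [4*(-4*(x + 9)) = -64] 4·(inner) — divide through by 4. So div: -4*(x + 9) = -16.
Step 5. [-4*(x + 9) = -16] -4 out front; divide by -4, so div: x + 9 = 4.
Step 6. [x + 9 = 4] subtract 9: x sits inside (… + 9). So sub: x = -5.

Answer: x ∈ {-5}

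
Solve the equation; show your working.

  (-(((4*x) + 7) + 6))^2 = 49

Step 1. [(-(((4*x) + 7) + 6))^2 = 49] 49 ≥ 0, LHS is (·)² — take ±√, so sqrt: -(((4*x) + 7) + 6) = 7 or -7.
Step 2. [-(((4*x) + 7) + 6) = 7 or -7] flip signs both sides. So neg: ((4*x) + 7) + 6 = -7 or 7.
Step 3. [((4*x) + 7) + 6 = -7 or 7] 6 comes off first (subtract 6), so sub: (4*x) + 7 = -13 or 1.
Step 4. [(4*x) + 7 = -13 or 1] subtract 7: x sits inside (… + 7). So sub: 4*x = -20 or -6.
Step 5. [4*x = -20 or -6] leading coefficient 4: divide by 4 ⇒ div: x = -5 or -3/2.

Answer: x ∈ {-5, -3/2}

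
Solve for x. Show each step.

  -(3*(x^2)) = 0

Step 1. [-(3*(x^2)) = 0] leading − — multiply by −1 ⇒ neg: 3*(x^2) = 0.
Step 2. [3*(x^2) = 0] leading coefficient 3: divide by 3 ⇒ div: x^2 = 0.
Step 3. [x^2 = 0] LHS squared, RHS 0 ≥ 0: apply √ (±) ⇒ sqrt: x = 0.

Answer: x ∈ {0}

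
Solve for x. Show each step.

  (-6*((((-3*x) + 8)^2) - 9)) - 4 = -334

Step 1. [(-6*((((-3*x) + 8)^2) - 9)) - 4 = -334] 4 comes off first (add 4) ⇒ sub: -6*((((-3*x) + 8)^2) - 9) = -330.
Step 2. [-6*((((-3*x) + 8)^2) - 9) = -330] LHS = -6·(…); ÷-6 both sides ⇒ div: (((-3*x) + 8)^2) - 9 = 55.
Step 3. [(((-3*x) + 8)^2) - 9 = 55] -9 is outermost — add 9 both sides. So sub: ((-3*x) + 8)^2 = 64.
Step 4. [((-3*x) + 8)^2 = 64] 64 ≥ 0, LHS is (·)² — take ±√. So sqrt: (-3*x) + 8 = 8 or -8.
Step 5. [(-3*x) + 8 = 8 or -8] subtract 8: x sits inside (… + 8). So sub: -3*x = 0 or -16.
Step 6. [-3*x = 0 or -16] divide by the outer -3, so div: x = 0 or 16/3.

Answer: x ∈ {0, 16/3}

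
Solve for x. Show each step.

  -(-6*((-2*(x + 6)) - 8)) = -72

Step 1. [-(-6*((-2*(x + 6)) - 8)) = -72] leading − — multiply by −1, so neg: -6*((-2*(x + 6)) - 8) = 72.
Step 2. [-6*((-2*(x + 6)) - 8) = 72] leading coefficient -6: divide by -6, so div: (-2*(x + 6)) - 8 = -12.
Step 3. [(-2*(x + 6)) - 8 = -12] common factor -2 (LHS and -12) — divide through ⇒ factor: (x + 6) + 4 = 6.
Step 4. [(x + 6) + 4 = 6] subtract 4: x sits inside (… + 4), so sub: x + 6 = 2.
Step 5. [x + 6 = 2] +6 is outermost — subtract 6 both sides. So sub: x = -4.

Answer: x ∈ {-4}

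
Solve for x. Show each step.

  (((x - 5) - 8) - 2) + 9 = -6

Step 1. [(((x - 5) - 8) - 2) + 9 = -6] subtract 9: x sits inside (… + 9). So sub: ((x - 5) - 8) - 2 = -15.
Step 2. [((x - 5) - 8) - 2 = -15] the outer -2 inverts by adding 2, so sub: (x - 5) - 8 = -13.
Step 3. [(x - 5) - 8 = -13] -8 is outermost — add 8 both sides. So sub: x - 5 = -5.
Step 4. [x - 5 = -5] 5 comes off first (add 5), so sub: x = 0.

Answer: x ∈ {0}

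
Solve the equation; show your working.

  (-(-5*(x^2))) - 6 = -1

Step 1. [(-(-5*(x^2))) - 6 = -1] add 6: x sits inside (… - 6). So sub: -(-5*(x^2)) = 5.
Step 2. [-(-5*(x^2)) = 5] LHS negated; negate both sides ⇒ neg: -5*(x^2) = -5.
Step 3. [-5*(x^2) = -5] divide by the outer -5. So div: x^2 = 1.
Step 4. [x^2 = 1] √ both sides: 1 ≥ 0 gives two branches. So sqrt: x = 1 or -1.

Answer: x ∈ {-1, 1}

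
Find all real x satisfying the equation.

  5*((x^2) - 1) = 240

Step 1. [5*((x^2) - 1) = 240] LHS = 5·(…); ÷5 both sides ⇒ div: (x^2) - 1 = 48.
Step 2. [(x^2) - 1 = 48] add 1: x sits inside (… - 1) ⇒ sub: x^2 = 49.
Step 3. [x^2 = 49] LHS squared, RHS 49 ≥ 0: apply √ (±) ⇒ sqrt: x = 7 or -7.

Answer: x ∈ {-7, 7}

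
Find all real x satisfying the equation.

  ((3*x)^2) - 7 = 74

Step 1. [((3*x)^2) - 7 = 74] -7 is outermost — add 7 both sides, so sub: (3*x)^2 = 81.
Step 2. [(3*x)^2 = 81] √ both sides: 81 ≥ 0 gives two branches. So sqrt: 3*x = 9 or -9.
Step 3. [3*x = 9 or -9] leading coefficient 3: divide by 3. So div: x = 3 or -3.

Answer: x ∈ {-3, 3}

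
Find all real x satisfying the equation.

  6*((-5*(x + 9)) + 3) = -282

Step 1. [6*((-5*(x + 9)) + 3) = -282] leading coefficient 6: divide by 6. So div: (-5*(x + 9)) + 3 = -47.
Step 2. [(-5*(x + 9)) + 3 = -47] subtract 3: x sits inside (… + 3) ⇒ sub: -5*(x + 9) = -50.
Step 3. [-5*(x + 9) = -50] leading coefficient -5: divide by -5, so div: x + 9 = 10.
Step 4. [x + 9 = 10] the outer +9 inverts by subtracting 9, so sub: x = 1.

Answer: x ∈ {1}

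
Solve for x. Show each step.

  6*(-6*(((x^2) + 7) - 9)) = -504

Step 1. [6*(-6*(((x^2) + 7) - 9)) = -504] divide by the outer 6, so div: -6*(((x^2) + 7) - 9) = -84.
Step 2. [-6*(((x^2) + 7) - 9) = -84] leading coefficient -6: divide by -6, so div: ((x^2) + 7) - 9 = 14.
Step 3. [((x^2) + 7) - 9 = 14] 9 comes off first (add 9) ⇒ sub: (x^2) + 7 = 23.
Step 4. [(x^2) + 7 = 23] 7 comes off first (subtract 7) ⇒ sub: x^2 = 16.
Step 5. [x^2 = 16] √ both sides: 16 ≥ 0 gives two branches ⇒ sqrt: x = 4 or -4.

Answer: x ∈ {-4, 4}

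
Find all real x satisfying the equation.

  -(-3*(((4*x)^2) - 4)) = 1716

Step 1. [-(-3*(((4*x)^2) - 4)) = 1716] flip signs both sides ⇒ neg: -3*(((4*x)^2) - 4) = -1716.
Step 2. [-3*(((4*x)^2) - 4) = -1716] -3 out front; divide by -3, so div: ((4*x)^2) - 4 = 572.
Step 3. [((4*x)^2) - 4 = 572] add 4: x sits inside (… - 4), so sub: (4*x)^2 = 576.
Step 4. [(4*x)^2 = 576] √ both sides: 576 ≥ 0 gives two branches, so sqrt: 4*x = 24 or -24.
Step 5. [4*x = 24 or -24] leading coefficient 4: divide by 4, so div: x = 6 or -6.

Answer: x ∈ {-6, 6}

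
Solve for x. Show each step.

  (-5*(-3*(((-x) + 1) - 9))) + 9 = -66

Step 1. [(-5*(-3*(((-x) + 1) - 9))) + 9 = -66] +9 is outermost — subtract 9 both sides, so sub: -5*(-3*(((-x) + 1) - 9)) = -75.
Step 2. [-5*(-3*(((-x) + 1) - 9)) = -75] leading coefficient -5: divide by -5. So div: -3*(((-x) + 1) - 9) = 15.
Step 3. [-3*(((-x) + 1) - 9) = 15] -3 out front; divide by -3. So div: ((-x) + 1) - 9 = -5.
Step 4. [((-x) + 1) - 9 = -5] the outer -9 inverts by adding 9. So sub: (-x) + 1 = 4.
Step 5. [(-x) + 1 = 4] peel the +1: subtract 1 from each side, so sub: -x = 3.
Step 6. [-x = 3] flip signs both sides. So neg: x = -3.

Answer: x ∈ {-3}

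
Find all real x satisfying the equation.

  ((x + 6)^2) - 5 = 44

Step 1. [((x + 6)^2) - 5 = 44] 5 comes off first (add 5) ⇒ sub: (x + 6)^2 = 49.
Step 2. [(x + 6)^2 = 49] √ both sides: 49 ≥ 0 gives two branches, so sqrt: x + 6 = 7 or -7.
Step 3. [x + 6 = 7 or -7] the outer +6 inverts by subtracting 6. So sub: x = 1 or -13.

Answer: x ∈ {-13, 1}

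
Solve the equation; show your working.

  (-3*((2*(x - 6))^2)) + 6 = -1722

Step 1. [(-3*((2*(x - 6))^2)) + 6 = -1722] -3 | LHS and -3 | -1722: pull -3 out, so factor: ((2*(x - 6))^2) - 2 = 574.
Step 2. [((2*(x - 6))^2) - 2 = 574] -2 is outermost — add 2 both sides. So sub: (2*(x - 6))^2 = 576.
Step 3. [(2*(x - 6))^2 = 576] LHS squared, RHS 576 ≥ 0: apply √ (±). So sqrt: 2*(x - 6) = 24 or -24.
Step 4. [2*(x - 6) = 24 or -24] LHS = 2·(…); ÷2 both sides ⇒ div: x - 6 = 12 or -12.
Step 5. [x - 6 = 12 or -12] peel the -6: add 6 from each side ⇒ sub: x = 18 or -6.

Answer: x ∈ {-6, 18}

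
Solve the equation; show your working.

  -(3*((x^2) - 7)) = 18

Step 1. [-(3*((x^2) - 7)) = 18] flip signs both sides ⇒ neg: 3*((x^2) - 7) = -18.
Step 2. [3*((x^2) - 7) = -18] divide by the outer 3. So div: (x^2) - 7 = -6.
Step 3. [(x^2) - 7 = -6] peel the -7: add 7 from each side. So sub: x^2 = 1.
Step 4. [x^2 = 1] √ both sides: 1 ≥ 0 gives two branches. So sqrt: x = 1 or -1.

Answer: x ∈ {-1, 1}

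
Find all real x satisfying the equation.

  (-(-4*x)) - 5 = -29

Step 1. [(-(-4*x)) - 5 = -29] the outer -5 inverts by adding 5 ⇒ sub: -(-4*x) = -24.
Step 2. [-(-4*x) = -24] leading − — multiply by −1. So neg: -4*x = 24.
Step 3. [-4*x = 24] -4 out front; divide by -4 ⇒ div: x = -6.

Answer: x ∈ {-6}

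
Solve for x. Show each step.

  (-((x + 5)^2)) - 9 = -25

Step 1. [(-((x + 5)^2)) - 9 = -25] add 9: x sits inside (… - 9), so sub: -((x + 5)^2) = -16.
Step 2. [-((x + 5)^2) = -16] leading − — multiply by −1 ⇒ neg: (x + 5)^2 = 16.
Step 3. [(x + 5)^2 = 16] LHS squared, RHS 16 ≥ 0: apply √ (±). So sqrt: x + 5 = 4 or -4.
Step 4. [x + 5 = 4 or -4] 5 comes off first (subtract 5), so sub: x = -1 or -9.

Answer: x ∈ {-9, -1}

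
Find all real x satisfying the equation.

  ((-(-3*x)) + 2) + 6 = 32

Step 1. [((-(-3*x)) + 2) + 6 = 32] peel the +6: subtract 6 from each side. So sub: (-(-3*x)) + 2 = 26.
Step 2. [(-(-3*x)) + 2 = 26] +2 is outermost — subtract 2 both sides ⇒ sub: -(-3*x) = 24.
Step 3. [-(-3*x) = 24] leading − — multiply by −1 ⇒ neg: -3*x = -24.
Step 4. [-3*x = -24] -3·(inner) — divide through by -3, so div: x = 8.

Answer: x ∈ {8}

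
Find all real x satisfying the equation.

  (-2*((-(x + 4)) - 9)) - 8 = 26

Step 1. [(-2*((-(x + 4)) - 9)) - 8 = 26] 8 comes off first (add 8), so sub: -2*((-(x + 4)) - 9) = 34.
Step 2. [-2*((-(x + 4)) - 9) = 34] leading coefficient -2: divide by -2. So div: (-(x + 4)) - 9 = -17.
Step 3. [(-(x + 4)) - 9 = -17] add 9: x sits inside (… - 9) ⇒ sub: -(x + 4) = -8.
Step 4. [-(x + 4) = -8] LHS negated; negate both sides ⇒ neg: x + 4 = 8.
Step 5. [x + 4 = 8] peel the +4: subtract 4 from each side. So sub: x = 4.

Answer: x ∈ {4}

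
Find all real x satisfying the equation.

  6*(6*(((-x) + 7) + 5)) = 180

Step 1. [6*(6*(((-x) + 7) + 5)) = 180] leading coefficient 6: divide by 6, so div: 6*(((-x) + 7) + 5) = 30.
Step 2. [6*(((-x) + 7) + 5) = 30] divide by the outer 6. So div: ((-x) + 7) + 5 = 5.
Step 3. [((-x) + 7) + 5 = 5] +5 is outermost — subtract 5 both sides, so sub: (-x) + 7 = 0.
Step 4. [(-x) + 7 = 0] 7 comes off first (subtract 7). So sub: -x = -7.
Step 5. [-x = -7] flip signs both sides ⇒ neg: x = 7.

Answer: x ∈ {7}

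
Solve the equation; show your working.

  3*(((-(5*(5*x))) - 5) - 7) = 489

Step 1. [3*(((-(5*(5*x))) - 5) - 7) = 489] LHS = 3·(…); ÷3 both sides ⇒ div: ((-(5*(5*x))) - 5) - 7 = 163.
Step 2. [((-(5*(5*x))) - 5) - 7 = 163] peel the -7: add 7 from each side. So sub: (-(5*(5*x))) - 5 = 170.
Step 3. [(-(5*(5*x))) - 5 = 170] the outer -5 inverts by adding 5, so sub: -(5*(5*x)) = 175.
Step 4. [-(5*(5*x)) = 175] flip signs both sides, so neg: 5*(5*x) = -175.
Step 5. [5*(5*x) = -175] divide by the outer 5, so div: 5*x = -35.
Step 6. [5*x = -35] divide by the outer 5, so div: x = -7.

Answer: x ∈ {-7}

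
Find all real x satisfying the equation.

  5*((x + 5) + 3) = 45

Step 1. [5*((x + 5) + 3) = 45] leading coefficient 5: divide by 5, so div: (x + 5) + 3 = 9.
Step 2. [(x + 5) + 3 = 9] subtract 3: x sits inside (… + 3), so sub: x + 5 = 6.
Step 3. [x + 5 = 6] the outer +5 inverts by subtracting 5 ⇒ sub: x = 1.

Answer: x ∈ {1}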